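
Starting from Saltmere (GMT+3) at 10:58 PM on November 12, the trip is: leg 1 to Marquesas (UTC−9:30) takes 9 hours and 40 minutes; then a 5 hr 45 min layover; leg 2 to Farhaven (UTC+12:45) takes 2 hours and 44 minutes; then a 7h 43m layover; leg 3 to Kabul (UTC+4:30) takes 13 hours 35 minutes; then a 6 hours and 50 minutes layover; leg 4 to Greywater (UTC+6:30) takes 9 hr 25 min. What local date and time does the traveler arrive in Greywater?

Convert departure to UTC: 10:58 PM − 3:00 = 7:58 PM UTC on Nov 12.
Add 9 hours 40 minutes leg 1 → 5:38 AM UTC (Nov 13).
Add 5 hours 45 minutes layover in Marquesas → 11:23 AM UTC.
Add 2 hours and 44 minutes leg 2 → 2:07 PM UTC.
Add 7 hours and 43 minutes layover in Farhaven → 9:50 PM UTC.
Add 13 hours 35 minutes leg 3 → 11:25 AM UTC (Nov 14).
Add 6 hours and 50 minutes layover in Kabul → 6:15 PM UTC.
Add 9 hours 25 minutes leg 4 → 3:40 AM UTC (Nov 15).
Greywater is UTC+6:30, so local arrival = 3:40 AM + 6:30 = 10:10 AM on Nov 15.

10:10 AM on November 15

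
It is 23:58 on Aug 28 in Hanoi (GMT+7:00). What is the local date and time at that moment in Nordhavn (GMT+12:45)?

Nordhavn is 5:45 ahead of Hanoi.
Shift by the zone difference: 23:58 + 5:45 = 05:43 on Aug 29 in Nordhavn.

05:43 on August 29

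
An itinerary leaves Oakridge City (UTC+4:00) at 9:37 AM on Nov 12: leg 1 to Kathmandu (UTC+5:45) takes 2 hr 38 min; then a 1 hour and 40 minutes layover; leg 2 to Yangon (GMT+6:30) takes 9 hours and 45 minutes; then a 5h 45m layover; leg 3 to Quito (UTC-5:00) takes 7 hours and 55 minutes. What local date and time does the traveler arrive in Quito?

Convert departure to UTC: 9:37 AM − 4:00 = 5:37 AM UTC on Nov 12.
Add 2 hours 38 minutes leg 1 → 8:15 AM UTC.
Add 1 hour and 40 minutes layover in Kathmandu → 9:55 AM UTC.
Add 9 hours 45 minutes leg 2 → 7:40 PM UTC.
Add 5 hours and 45 minutes layover in Yangon → 1:25 AM UTC (Nov 13).
Add 7 hours 55 minutes leg 3 → 9:20 AM UTC.
Quito is UTC−5:00, so local arrival = 9:20 AM − 5:00 = 4:20 AM on Nov 13.

4:20 AM on Nov 13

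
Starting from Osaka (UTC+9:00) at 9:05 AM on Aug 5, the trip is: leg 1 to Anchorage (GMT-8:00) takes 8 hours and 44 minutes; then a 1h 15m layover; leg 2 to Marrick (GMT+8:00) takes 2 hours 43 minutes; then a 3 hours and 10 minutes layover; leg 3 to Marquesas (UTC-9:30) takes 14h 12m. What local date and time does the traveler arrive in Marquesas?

8:39 PM on August 5

Convert departure to UTC: 9:05 AM − 9:00 = 12:05 AM UTC on Aug 5.
Add 8 hours and 44 minutes leg 1 → 8:49 AM UTC.
Add 1 hour 15 minutes layover in Anchorage → 10:04 AM UTC.
Add 2 hours and 43 minutes leg 2 → 12:47 PM UTC.
Add 3 hours 10 minutes layover in Marrick → 3:57 PM UTC.
Add 14 hours 12 minutes leg 3 → 6:09 AM UTC (Aug 6).
Marquesas is UTC−9:30, so local arrival = 6:09 AM − 9:30 = 8:39 PM on Aug 5.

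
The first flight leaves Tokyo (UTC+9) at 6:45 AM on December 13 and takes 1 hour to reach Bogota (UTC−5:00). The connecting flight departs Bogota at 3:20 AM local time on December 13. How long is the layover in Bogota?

Convert departure to UTC: 6:45 AM − 9:00 = 9:45 PM UTC on Dec 12.
Add 1 hour flight time → 10:45 PM UTC.
Bogota is UTC−5:00, so local arrival = 10:45 PM − 5:00 = 5:45 PM on Dec 12.
Layover = 3:20 AM − 5:45 PM (+1 day) = 9 hours 35 minutes.

9 hours 35 minutes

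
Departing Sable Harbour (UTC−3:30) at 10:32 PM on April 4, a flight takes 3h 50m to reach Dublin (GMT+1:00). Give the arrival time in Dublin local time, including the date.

6:52 AM on April 5

Dublin is 4:30 ahead of Sable Harbour.
After 3 hours and 50 minutes it is 2:22 AM (Apr 5) in Sable Harbour.
Shift by the zone difference: 2:22 AM + 4:30 = 6:52 AM on Apr 5 in Dublin.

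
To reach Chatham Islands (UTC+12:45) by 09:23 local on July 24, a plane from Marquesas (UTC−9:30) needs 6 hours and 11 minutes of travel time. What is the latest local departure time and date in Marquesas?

Target arrival in UTC: 09:23 − 12:45 = 20:38 on Jul 23.
Subtract 6 hours and 11 minutes → departure 14:27 UTC on Jul 23.
Marquesas is UTC−9:30: 14:27 − 9:30 = 04:57 on Jul 23.

04:57 on July 23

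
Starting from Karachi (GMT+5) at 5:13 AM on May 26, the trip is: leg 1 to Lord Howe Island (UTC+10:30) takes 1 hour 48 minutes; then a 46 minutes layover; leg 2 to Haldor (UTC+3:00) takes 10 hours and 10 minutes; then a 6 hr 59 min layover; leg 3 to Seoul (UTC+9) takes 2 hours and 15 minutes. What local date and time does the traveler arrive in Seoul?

7:11 AM on May 27

Convert departure to UTC: 5:13 AM − 5:00 = 12:13 AM UTC on May 26.
Add 1 hour and 48 minutes leg 1 → 2:01 AM UTC.
Add 46 minutes layover in Lord Howe Island → 2:47 AM UTC.
Add 10 hours 10 minutes leg 2 → 12:57 PM UTC.
Add 6 hours and 59 minutes layover in Haldor → 7:56 PM UTC.
Add 2 hours and 15 minutes leg 3 → 10:11 PM UTC.
Seoul is UTC+9:00, so local arrival = 10:11 PM + 9:00 = 7:11 AM on May 27.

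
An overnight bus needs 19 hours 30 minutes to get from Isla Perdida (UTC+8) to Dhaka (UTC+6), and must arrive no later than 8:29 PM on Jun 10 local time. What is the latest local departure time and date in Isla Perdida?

Target arrival in UTC: 8:29 PM − 6:00 = 2:29 PM on Jun 10.
Subtract 19 hours and 30 minutes → departure 6:59 PM UTC on Jun 9.
Isla Perdida is UTC+8:00: 6:59 PM + 8:00 = 2:59 AM on Jun 10.

2:59 AM on June 10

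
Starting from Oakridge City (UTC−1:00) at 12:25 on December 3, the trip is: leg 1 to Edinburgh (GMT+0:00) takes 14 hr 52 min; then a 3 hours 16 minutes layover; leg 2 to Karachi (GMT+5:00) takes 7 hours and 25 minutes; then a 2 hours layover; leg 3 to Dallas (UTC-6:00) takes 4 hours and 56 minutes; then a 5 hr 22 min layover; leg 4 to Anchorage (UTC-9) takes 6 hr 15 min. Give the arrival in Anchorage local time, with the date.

Convert departure to UTC: 12:25 + 1:00 = 13:25 UTC on Dec 3.
Add 14 hours and 52 minutes leg 1 → 04:17 UTC (Dec 4).
Add 3 hours and 16 minutes layover in Edinburgh → 07:33 UTC.
Add 7 hours and 25 minutes leg 2 → 14:58 UTC.
Add 2 hours layover in Karachi → 16:58 UTC.
Add 4 hours 56 minutes leg 3 → 21:54 UTC.
Add 5 hours and 22 minutes layover in Dallas → 03:16 UTC (Dec 5).
Add 6 hours 15 minutes leg 4 → 09:31 UTC.
Anchorage is UTC−9:00, so local arrival = 09:31 − 9:00 = 00:31 on Dec 5.

00:31 on December 5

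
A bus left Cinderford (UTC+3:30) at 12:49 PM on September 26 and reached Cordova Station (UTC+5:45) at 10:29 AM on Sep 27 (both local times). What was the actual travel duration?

19 hours 25 minutes

Departure in UTC: 12:49 PM − 3:30 = 9:19 AM on Sep 26.
Arrival in UTC: 10:29 AM − 5:45 = 4:44 AM on Sep 27.
Elapsed = 4:44 AM − 9:19 AM (+1 day) = 19 hours 25 minutes.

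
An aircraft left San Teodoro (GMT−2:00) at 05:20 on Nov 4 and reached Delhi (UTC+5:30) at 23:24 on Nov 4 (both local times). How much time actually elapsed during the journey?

Departure in UTC: 05:20 + 2:00 = 07:20 on Nov 4.
Arrival in UTC: 23:24 − 5:30 = 17:54 on Nov 4.
Elapsed = 17:54 − 07:20 = 10 hours 34 minutes.

10 hours 34 minutes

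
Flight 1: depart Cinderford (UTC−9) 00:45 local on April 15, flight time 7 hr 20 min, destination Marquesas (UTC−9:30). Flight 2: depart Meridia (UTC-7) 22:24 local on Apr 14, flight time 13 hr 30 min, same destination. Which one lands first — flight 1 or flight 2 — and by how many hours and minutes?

the first, by 1 hour 49 minutes

Flight 1 in UTC: 00:45 + 9:00 = 09:45 on Apr 15.
+7 hours and 20 minutes → arrive 17:05 UTC on Apr 15.
Flight 2 in UTC: 22:24 + 7:00 = 05:24 on Apr 15.
+13 hours 30 minutes → arrive 18:54 UTC on Apr 15.
Flight 1 lands earlier by 1 hour 49 minutes.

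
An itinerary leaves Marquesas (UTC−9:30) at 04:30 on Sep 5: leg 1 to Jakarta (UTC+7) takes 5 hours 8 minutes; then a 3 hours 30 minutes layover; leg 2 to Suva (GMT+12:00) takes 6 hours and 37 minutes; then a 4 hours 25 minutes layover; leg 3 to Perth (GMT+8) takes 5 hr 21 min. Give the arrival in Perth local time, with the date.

23:01 on Sep 6

Convert departure to UTC: 04:30 + 9:30 = 14:00 UTC on Sep 5.
Add 5 hours 8 minutes leg 1 → 19:08 UTC.
Add 3 hours 30 minutes layover in Jakarta → 22:38 UTC.
Add 6 hours 37 minutes leg 2 → 05:15 UTC (Sep 6).
Add 4 hours 25 minutes layover in Suva → 09:40 UTC.
Add 5 hours and 21 minutes leg 3 → 15:01 UTC.
Perth is UTC+8:00, so local arrival = 15:01 + 8:00 = 23:01 on Sep 6.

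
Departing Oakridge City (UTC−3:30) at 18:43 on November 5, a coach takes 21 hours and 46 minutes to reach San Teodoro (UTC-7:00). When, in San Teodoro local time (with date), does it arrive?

12:59 on November 6

Convert departure to UTC: 18:43 + 3:30 = 22:13 UTC on Nov 5.
Add 21 hours 46 minutes travel time → 19:59 UTC (Nov 6).
San Teodoro is UTC−7:00, so local arrival = 19:59 − 7:00 = 12:59 on Nov 6.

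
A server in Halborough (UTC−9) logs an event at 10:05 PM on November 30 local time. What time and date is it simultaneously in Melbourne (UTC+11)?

6:05 PM on Dec 1

Melbourne is 20:00 ahead of Halborough.
Shift by the zone difference: 10:05 PM + 20:00 = 6:05 PM on Dec 1 in Melbourne.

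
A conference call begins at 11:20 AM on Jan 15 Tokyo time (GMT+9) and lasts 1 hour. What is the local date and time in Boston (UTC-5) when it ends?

10:20 PM on January 14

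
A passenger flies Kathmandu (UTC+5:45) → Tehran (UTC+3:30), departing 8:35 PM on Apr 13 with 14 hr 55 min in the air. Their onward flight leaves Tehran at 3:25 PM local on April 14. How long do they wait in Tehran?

Convert departure to UTC: 8:35 PM − 5:45 = 2:50 PM UTC on Apr 13.
Add 14 hours and 55 minutes flight time → 5:45 AM UTC (Apr 14).
Tehran is UTC+3:30, so local arrival = 5:45 AM + 3:30 = 9:15 AM on Apr 14.
Layover = 3:25 PM − 9:15 AM = 6 hours 10 minutes.

6 hours 10 minutes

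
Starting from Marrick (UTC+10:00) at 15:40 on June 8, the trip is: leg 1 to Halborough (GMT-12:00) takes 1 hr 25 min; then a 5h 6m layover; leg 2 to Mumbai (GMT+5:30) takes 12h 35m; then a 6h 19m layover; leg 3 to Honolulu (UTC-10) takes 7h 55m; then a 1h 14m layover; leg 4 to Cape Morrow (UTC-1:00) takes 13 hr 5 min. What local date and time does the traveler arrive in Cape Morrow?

04:19 on Jun 10

Convert departure to UTC: 15:40 − 10:00 = 05:40 UTC on Jun 8.
Add 1 hour and 25 minutes leg 1 → 07:05 UTC.
Add 5 hours 6 minutes layover in Halborough → 12:11 UTC.
Add 12 hours and 35 minutes leg 2 → 00:46 UTC (Jun 9).
Add 6 hours and 19 minutes layover in Mumbai → 07:05 UTC.
Add 7 hours 55 minutes leg 3 → 15:00 UTC.
Add 1 hour and 14 minutes layover in Honolulu → 16:14 UTC.
Add 13 hours 5 minutes leg 4 → 05:19 UTC (Jun 10).
Cape Morrow is UTC−1:00, so local arrival = 05:19 − 1:00 = 04:19 on Jun 10.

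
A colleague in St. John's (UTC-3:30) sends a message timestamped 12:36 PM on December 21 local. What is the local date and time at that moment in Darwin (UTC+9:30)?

In UTC: 12:36 PM + 3:30 = 4:06 PM on Dec 21.
Darwin is UTC+9:30: 4:06 PM + 9:30 = 1:36 AM on Dec 22.

1:36 AM on Dec 22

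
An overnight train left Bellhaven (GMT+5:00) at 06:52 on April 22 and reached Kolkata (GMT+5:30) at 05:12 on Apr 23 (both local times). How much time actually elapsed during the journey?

21 hours 50 minutes

Departure in UTC: 06:52 − 5:00 = 01:52 on Apr 22.
Arrival in UTC: 05:12 − 5:30 = 23:42 on Apr 22.
Elapsed = 23:42 − 01:52 = 21 hours 50 minutes.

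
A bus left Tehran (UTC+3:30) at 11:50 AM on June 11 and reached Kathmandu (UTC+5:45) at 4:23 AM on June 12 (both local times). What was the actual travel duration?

Departure in UTC: 11:50 AM − 3:30 = 8:20 AM on Jun 11.
Arrival in UTC: 4:23 AM − 5:45 = 10:38 PM on Jun 11.
Elapsed = 10:38 PM − 8:20 AM = 14 hours 18 minutes.

14 hours 18 minutes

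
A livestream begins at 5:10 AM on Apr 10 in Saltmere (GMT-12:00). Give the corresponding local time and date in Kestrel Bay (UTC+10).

Kestrel Bay is 22:00 ahead of Saltmere.
Shift by the zone difference: 5:10 AM + 22:00 = 3:10 AM on Apr 11 in Kestrel Bay.

3:10 AM on April 11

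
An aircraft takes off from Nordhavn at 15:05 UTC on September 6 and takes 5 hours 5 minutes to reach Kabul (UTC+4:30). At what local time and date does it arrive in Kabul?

00:40 on September 7

Departure is given in UTC: 15:05 on Sep 6.
Add 5 hours 5 minutes → 20:10 UTC.
Kabul is UTC+4:30: 20:10 + 4:30 = 00:40 on Sep 7.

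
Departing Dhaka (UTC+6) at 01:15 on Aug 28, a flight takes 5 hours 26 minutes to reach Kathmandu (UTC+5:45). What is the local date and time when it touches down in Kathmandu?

06:26 on August 28

Kathmandu is 0:15 behind Dhaka.
After 5 hours 26 minutes it is 06:41 in Dhaka.
Shift by the zone difference: 06:41 − 0:15 = 06:26 on Aug 28 in Kathmandu.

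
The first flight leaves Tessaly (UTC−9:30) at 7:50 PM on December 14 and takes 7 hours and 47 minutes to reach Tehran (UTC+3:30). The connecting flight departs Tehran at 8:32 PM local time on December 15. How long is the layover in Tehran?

3 hours 55 minutes

Convert departure to UTC: 7:50 PM + 9:30 = 5:20 AM UTC on Dec 15.
Add 7 hours and 47 minutes flight time → 1:07 PM UTC.
Tehran is UTC+3:30, so local arrival = 1:07 PM + 3:30 = 4:37 PM on Dec 15.
Layover = 8:32 PM − 4:37 PM = 3 hours 55 minutes.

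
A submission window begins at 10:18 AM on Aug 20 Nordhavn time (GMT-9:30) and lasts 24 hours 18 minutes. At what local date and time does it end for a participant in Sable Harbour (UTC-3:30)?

4:36 PM on August 21

Convert start to UTC: 10:18 AM + 9:30 = 7:48 PM UTC on Aug 20.
Add 24 hours 18 minutes duration → 8:06 PM UTC (Aug 21).
Sable Harbour is UTC−3:30, so local end time = 8:06 PM − 3:30 = 4:36 PM on Aug 21.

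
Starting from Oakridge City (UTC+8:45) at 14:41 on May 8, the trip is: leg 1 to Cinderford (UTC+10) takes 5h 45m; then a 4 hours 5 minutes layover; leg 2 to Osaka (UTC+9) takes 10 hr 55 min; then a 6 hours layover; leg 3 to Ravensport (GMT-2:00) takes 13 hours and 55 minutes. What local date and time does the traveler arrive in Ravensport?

Convert departure to UTC: 14:41 − 8:45 = 05:56 UTC on May 8.
Add 5 hours 45 minutes leg 1 → 11:41 UTC.
Add 4 hours 5 minutes layover in Cinderford → 15:46 UTC.
Add 10 hours 55 minutes leg 2 → 02:41 UTC (May 9).
Add 6 hours layover in Osaka → 08:41 UTC.
Add 13 hours and 55 minutes leg 3 → 22:36 UTC.
Ravensport is UTC−2:00, so local arrival = 22:36 − 2:00 = 20:36 on May 9.

20:36 on May 9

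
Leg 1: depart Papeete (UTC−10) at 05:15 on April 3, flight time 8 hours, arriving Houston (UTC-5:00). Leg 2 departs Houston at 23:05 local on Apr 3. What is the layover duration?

4 hours 50 minutes

Convert departure to UTC: 05:15 + 10:00 = 15:15 UTC on Apr 3.
Add 8 hours flight time → 23:15 UTC.
Houston is UTC−5:00, so local arrival = 23:15 − 5:00 = 18:15 on Apr 3.
Layover = 23:05 − 18:15 = 4 hours 50 minutes.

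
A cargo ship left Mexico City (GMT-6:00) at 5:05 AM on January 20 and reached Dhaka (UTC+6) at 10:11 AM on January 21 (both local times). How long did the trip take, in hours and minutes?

Dhaka is 12:00 ahead of Mexico City.
Clock-face elapsed time (ignoring zones) is 29 hours 6 minutes.
Actual elapsed = 29 hours 6 minutes − 12:00 = 17 hours 6 minutes.

17 hours 6 minutes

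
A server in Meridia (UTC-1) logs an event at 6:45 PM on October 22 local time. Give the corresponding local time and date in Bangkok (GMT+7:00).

2:45 AM on October 23

In UTC: 6:45 PM + 1:00 = 7:45 PM on Oct 22.
Bangkok is UTC+7:00: 7:45 PM + 7:00 = 2:45 AM on Oct 23.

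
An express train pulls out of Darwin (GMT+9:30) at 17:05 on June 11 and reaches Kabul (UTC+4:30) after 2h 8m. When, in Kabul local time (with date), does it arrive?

Convert departure to UTC: 17:05 − 9:30 = 07:35 UTC on Jun 11.
Add 2 hours 8 minutes travel time → 09:43 UTC.
Kabul is UTC+4:30, so local arrival = 09:43 + 4:30 = 14:13 on Jun 11.

14:13 on Jun 11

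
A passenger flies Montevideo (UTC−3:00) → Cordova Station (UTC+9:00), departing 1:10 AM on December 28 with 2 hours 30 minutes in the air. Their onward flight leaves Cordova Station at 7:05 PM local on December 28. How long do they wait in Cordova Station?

3 hours 25 minutes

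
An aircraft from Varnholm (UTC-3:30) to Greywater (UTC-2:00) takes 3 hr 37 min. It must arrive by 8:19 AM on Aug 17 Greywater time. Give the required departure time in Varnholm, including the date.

Target arrival in UTC: 8:19 AM + 2:00 = 10:19 AM on Aug 17.
Subtract 3 hours 37 minutes → departure 6:42 AM UTC on Aug 17.
Varnholm is UTC−3:30: 6:42 AM − 3:30 = 3:12 AM on Aug 17.

3:12 AM on August 17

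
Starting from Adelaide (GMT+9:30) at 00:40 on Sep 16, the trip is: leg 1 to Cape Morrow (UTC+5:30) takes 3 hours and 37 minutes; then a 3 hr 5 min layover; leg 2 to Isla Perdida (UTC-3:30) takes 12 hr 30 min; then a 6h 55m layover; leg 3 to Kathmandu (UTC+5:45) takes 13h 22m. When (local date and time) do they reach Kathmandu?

Convert departure to UTC: 00:40 − 9:30 = 15:10 UTC on Sep 15.
Add 3 hours and 37 minutes leg 1 → 18:47 UTC.
Add 3 hours 5 minutes layover in Cape Morrow → 21:52 UTC.
Add 12 hours and 30 minutes leg 2 → 10:22 UTC (Sep 16).
Add 6 hours 55 minutes layover in Isla Perdida → 17:17 UTC.
Add 13 hours 22 minutes leg 3 → 06:39 UTC (Sep 17).
Kathmandu is UTC+5:45, so local arrival = 06:39 + 5:45 = 12:24 on Sep 17.

12:24 on Sep 17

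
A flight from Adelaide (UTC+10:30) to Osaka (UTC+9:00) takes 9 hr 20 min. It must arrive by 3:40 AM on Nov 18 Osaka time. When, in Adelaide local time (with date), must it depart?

Target arrival in UTC: 3:40 AM − 9:00 = 6:40 PM on Nov 17.
Subtract 9 hours 20 minutes → departure 9:20 AM UTC on Nov 17.
Adelaide is UTC+10:30: 9:20 AM + 10:30 = 7:50 PM on Nov 17.

7:50 PM on November 17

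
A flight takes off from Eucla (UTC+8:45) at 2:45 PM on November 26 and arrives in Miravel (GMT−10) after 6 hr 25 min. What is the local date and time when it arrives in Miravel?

Convert departure to UTC: 2:45 PM − 8:45 = 6:00 AM UTC on Nov 26.
Add 6 hours 25 minutes travel time → 12:25 PM UTC.
Miravel is UTC−10:00, so local arrival = 12:25 PM − 10:00 = 2:25 AM on Nov 26.

2:25 AM on November 26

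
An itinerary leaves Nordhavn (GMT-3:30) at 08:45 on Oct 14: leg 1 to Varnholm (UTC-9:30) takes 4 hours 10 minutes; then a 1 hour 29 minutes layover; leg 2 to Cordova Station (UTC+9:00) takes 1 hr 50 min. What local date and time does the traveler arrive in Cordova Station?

Convert departure to UTC: 08:45 + 3:30 = 12:15 UTC on Oct 14.
Add 4 hours 10 minutes leg 1 → 16:25 UTC.
Add 1 hour 29 minutes layover in Varnholm → 17:54 UTC.
Add 1 hour and 50 minutes leg 2 → 19:44 UTC.
Cordova Station is UTC+9:00, so local arrival = 19:44 + 9:00 = 04:44 on Oct 15.

04:44 on October 15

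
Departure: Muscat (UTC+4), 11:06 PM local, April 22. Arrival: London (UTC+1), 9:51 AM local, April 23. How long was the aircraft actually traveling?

13 hours 45 minutes

Departure in UTC: 11:06 PM − 4:00 = 7:06 PM on Apr 22.
Arrival in UTC: 9:51 AM − 1:00 = 8:51 AM on Apr 23.
Elapsed = 8:51 AM − 7:06 PM (+1 day) = 13 hours 45 minutes.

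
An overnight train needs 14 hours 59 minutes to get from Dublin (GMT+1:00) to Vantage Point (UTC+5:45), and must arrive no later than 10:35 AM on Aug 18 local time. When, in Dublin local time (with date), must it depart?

Target arrival in UTC: 10:35 AM − 5:45 = 4:50 AM on Aug 18.
Subtract 14 hours and 59 minutes → departure 1:51 PM UTC on Aug 17.
Dublin is UTC+1:00: 1:51 PM + 1:00 = 2:51 PM on Aug 17.

2:51 PM on August 17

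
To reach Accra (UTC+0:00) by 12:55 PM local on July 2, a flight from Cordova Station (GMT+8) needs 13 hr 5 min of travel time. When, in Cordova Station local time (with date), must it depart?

7:50 AM on July 2

Target arrival is already UTC: 12:55 PM on Jul 2.
Subtract 13 hours and 5 minutes → departure 11:50 PM UTC on Jul 1.
Cordova Station is UTC+8:00: 11:50 PM + 8:00 = 7:50 AM on Jul 2.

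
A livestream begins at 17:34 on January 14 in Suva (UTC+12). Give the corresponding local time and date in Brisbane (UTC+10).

In UTC: 17:34 − 12:00 = 05:34 on Jan 14.
Brisbane is UTC+10:00: 05:34 + 10:00 = 15:34 on Jan 14.

15:34 on January 14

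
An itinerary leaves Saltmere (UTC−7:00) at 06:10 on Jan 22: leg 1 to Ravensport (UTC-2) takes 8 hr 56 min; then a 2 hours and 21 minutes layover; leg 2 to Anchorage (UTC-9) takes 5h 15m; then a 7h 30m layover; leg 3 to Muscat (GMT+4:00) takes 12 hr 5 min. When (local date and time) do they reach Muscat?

05:17 on Jan 24

Convert departure to UTC: 06:10 + 7:00 = 13:10 UTC on Jan 22.
Add 8 hours 56 minutes leg 1 → 22:06 UTC.
Add 2 hours 21 minutes layover in Ravensport → 00:27 UTC (Jan 23).
Add 5 hours and 15 minutes leg 2 → 05:42 UTC.
Add 7 hours and 30 minutes layover in Anchorage → 13:12 UTC.
Add 12 hours 5 minutes leg 3 → 01:17 UTC (Jan 24).
Muscat is UTC+4:00, so local arrival = 01:17 + 4:00 = 05:17 on Jan 24.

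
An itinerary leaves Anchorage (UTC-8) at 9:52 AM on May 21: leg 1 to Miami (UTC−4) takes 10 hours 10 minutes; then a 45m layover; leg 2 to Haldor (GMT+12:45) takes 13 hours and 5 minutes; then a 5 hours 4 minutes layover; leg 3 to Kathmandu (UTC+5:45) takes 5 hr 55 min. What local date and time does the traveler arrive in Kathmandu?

10:36 AM on May 23

Convert departure to UTC: 9:52 AM + 8:00 = 5:52 PM UTC on May 21.
Add 10 hours 10 minutes leg 1 → 4:02 AM UTC (May 22).
Add 45 minutes layover in Miami → 4:47 AM UTC.
Add 13 hours and 5 minutes leg 2 → 5:52 PM UTC.
Add 5 hours 4 minutes layover in Haldor → 10:56 PM UTC.
Add 5 hours and 55 minutes leg 3 → 4:51 AM UTC (May 23).
Kathmandu is UTC+5:45, so local arrival = 4:51 AM + 5:45 = 10:36 AM on May 23.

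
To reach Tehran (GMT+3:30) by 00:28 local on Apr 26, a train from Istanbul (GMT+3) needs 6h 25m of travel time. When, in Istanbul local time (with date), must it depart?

17:33 on April 25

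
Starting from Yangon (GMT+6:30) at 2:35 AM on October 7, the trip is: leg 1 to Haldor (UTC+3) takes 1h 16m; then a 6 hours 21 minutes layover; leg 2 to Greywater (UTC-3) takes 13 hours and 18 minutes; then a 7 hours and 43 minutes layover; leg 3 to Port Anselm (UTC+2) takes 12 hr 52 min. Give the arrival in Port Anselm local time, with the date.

3:35 PM on Oct 8

Convert departure to UTC: 2:35 AM − 6:30 = 8:05 PM UTC on Oct 6.
Add 1 hour and 16 minutes leg 1 → 9:21 PM UTC.
Add 6 hours 21 minutes layover in Haldor → 3:42 AM UTC (Oct 7).
Add 13 hours 18 minutes leg 2 → 5:00 PM UTC.
Add 7 hours and 43 minutes layover in Greywater → 12:43 AM UTC (Oct 8).
Add 12 hours and 52 minutes leg 3 → 1:35 PM UTC.
Port Anselm is UTC+2:00, so local arrival = 1:35 PM + 2:00 = 3:35 PM on Oct 8.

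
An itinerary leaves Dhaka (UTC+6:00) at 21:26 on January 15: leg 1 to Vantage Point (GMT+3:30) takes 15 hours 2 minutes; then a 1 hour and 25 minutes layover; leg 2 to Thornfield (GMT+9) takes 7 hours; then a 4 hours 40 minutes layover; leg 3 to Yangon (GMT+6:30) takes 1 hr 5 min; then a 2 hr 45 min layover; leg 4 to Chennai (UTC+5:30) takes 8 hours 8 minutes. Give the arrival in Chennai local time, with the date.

13:01 on January 17

Convert departure to UTC: 21:26 − 6:00 = 15:26 UTC on Jan 15.
Add 15 hours 2 minutes leg 1 → 06:28 UTC (Jan 16).
Add 1 hour 25 minutes layover in Vantage Point → 07:53 UTC.
Add 7 hours leg 2 → 14:53 UTC.
Add 4 hours 40 minutes layover in Thornfield → 19:33 UTC.
Add 1 hour 5 minutes leg 3 → 20:38 UTC.
Add 2 hours 45 minutes layover in Yangon → 23:23 UTC.
Add 8 hours 8 minutes leg 4 → 07:31 UTC (Jan 17).
Chennai is UTC+5:30, so local arrival = 07:31 + 5:30 = 13:01 on Jan 17.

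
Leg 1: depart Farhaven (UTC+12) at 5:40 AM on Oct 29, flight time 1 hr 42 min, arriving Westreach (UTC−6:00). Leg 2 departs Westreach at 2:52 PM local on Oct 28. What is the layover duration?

1 hour 30 minutes

Convert departure to UTC: 5:40 AM − 12:00 = 5:40 PM UTC on Oct 28.
Add 1 hour and 42 minutes flight time → 7:22 PM UTC.
Westreach is UTC−6:00, so local arrival = 7:22 PM − 6:00 = 1:22 PM on Oct 28.
Layover = 2:52 PM − 1:22 PM = 1 hour 30 minutes.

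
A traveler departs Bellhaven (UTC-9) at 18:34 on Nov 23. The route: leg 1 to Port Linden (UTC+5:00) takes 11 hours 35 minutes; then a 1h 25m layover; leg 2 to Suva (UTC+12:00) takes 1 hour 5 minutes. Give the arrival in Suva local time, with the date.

05:39 on November 25

Convert departure to UTC: 18:34 + 9:00 = 03:34 UTC on Nov 24.
Add 11 hours and 35 minutes leg 1 → 15:09 UTC.
Add 1 hour 25 minutes layover in Port Linden → 16:34 UTC.
Add 1 hour and 5 minutes leg 2 → 17:39 UTC.
Suva is UTC+12:00, so local arrival = 17:39 + 12:00 = 05:39 on Nov 25.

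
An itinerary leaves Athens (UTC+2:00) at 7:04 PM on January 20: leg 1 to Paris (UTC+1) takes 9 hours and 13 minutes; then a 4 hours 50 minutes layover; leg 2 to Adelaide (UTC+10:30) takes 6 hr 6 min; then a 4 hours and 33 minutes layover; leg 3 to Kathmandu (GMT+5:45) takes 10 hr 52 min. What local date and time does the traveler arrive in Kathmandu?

Convert departure to UTC: 7:04 PM − 2:00 = 5:04 PM UTC on Jan 20.
Add 9 hours 13 minutes leg 1 → 2:17 AM UTC (Jan 21).
Add 4 hours and 50 minutes layover in Paris → 7:07 AM UTC.
Add 6 hours 6 minutes leg 2 → 1:13 PM UTC.
Add 4 hours 33 minutes layover in Adelaide → 5:46 PM UTC.
Add 10 hours 52 minutes leg 3 → 4:38 AM UTC (Jan 22).
Kathmandu is UTC+5:45, so local arrival = 4:38 AM + 5:45 = 10:23 AM on Jan 22.

10:23 AM on Jan 22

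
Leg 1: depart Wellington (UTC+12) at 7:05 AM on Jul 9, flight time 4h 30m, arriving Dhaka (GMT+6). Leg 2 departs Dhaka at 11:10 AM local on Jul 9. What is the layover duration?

Convert departure to UTC: 7:05 AM − 12:00 = 7:05 PM UTC on Jul 8.
Add 4 hours 30 minutes flight time → 11:35 PM UTC.
Dhaka is UTC+6:00, so local arrival = 11:35 PM + 6:00 = 5:35 AM on Jul 9.
Layover = 11:10 AM − 5:35 AM = 5 hours 35 minutes.

5 hours 35 minutes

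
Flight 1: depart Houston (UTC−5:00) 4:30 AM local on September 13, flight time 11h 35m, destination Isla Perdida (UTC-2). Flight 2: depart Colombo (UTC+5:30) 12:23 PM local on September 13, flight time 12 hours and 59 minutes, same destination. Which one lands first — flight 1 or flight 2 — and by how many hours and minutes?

the second, by 1 hour 13 minutes

Flight 1 in UTC: 4:30 AM + 5:00 = 9:30 AM on Sep 13.
+11 hours and 35 minutes → arrive 9:05 PM UTC on Sep 13.
Flight 2 in UTC: 12:23 PM − 5:30 = 6:53 AM on Sep 13.
+12 hours 59 minutes → arrive 7:52 PM UTC on Sep 13.
Flight 2 lands earlier by 1 hour 13 minutes.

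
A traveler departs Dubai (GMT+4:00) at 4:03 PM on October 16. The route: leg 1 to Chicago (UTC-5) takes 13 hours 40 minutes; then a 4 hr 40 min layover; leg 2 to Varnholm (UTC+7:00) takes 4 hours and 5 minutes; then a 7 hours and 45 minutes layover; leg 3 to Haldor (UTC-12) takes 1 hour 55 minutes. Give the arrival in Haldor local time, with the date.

Convert departure to UTC: 4:03 PM − 4:00 = 12:03 PM UTC on Oct 16.
Add 13 hours and 40 minutes leg 1 → 1:43 AM UTC (Oct 17).
Add 4 hours 40 minutes layover in Chicago → 6:23 AM UTC.
Add 4 hours 5 minutes leg 2 → 10:28 AM UTC.
Add 7 hours and 45 minutes layover in Varnholm → 6:13 PM UTC.
Add 1 hour 55 minutes leg 3 → 8:08 PM UTC.
Haldor is UTC−12:00, so local arrival = 8:08 PM − 12:00 = 8:08 AM on Oct 17.

8:08 AM on October 17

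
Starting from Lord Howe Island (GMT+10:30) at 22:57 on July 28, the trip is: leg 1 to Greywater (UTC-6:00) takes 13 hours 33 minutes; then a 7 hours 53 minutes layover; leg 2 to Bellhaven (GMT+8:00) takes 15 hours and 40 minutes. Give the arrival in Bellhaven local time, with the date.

09:33 on Jul 30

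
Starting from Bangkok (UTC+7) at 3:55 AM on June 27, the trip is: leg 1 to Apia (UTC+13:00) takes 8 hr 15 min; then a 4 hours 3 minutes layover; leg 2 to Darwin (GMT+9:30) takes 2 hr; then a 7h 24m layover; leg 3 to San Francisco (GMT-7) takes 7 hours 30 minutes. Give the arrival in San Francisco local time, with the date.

Convert departure to UTC: 3:55 AM − 7:00 = 8:55 PM UTC on Jun 26.
Add 8 hours 15 minutes leg 1 → 5:10 AM UTC (Jun 27).
Add 4 hours 3 minutes layover in Apia → 9:13 AM UTC.
Add 2 hours leg 2 → 11:13 AM UTC.
Add 7 hours and 24 minutes layover in Darwin → 6:37 PM UTC.
Add 7 hours 30 minutes leg 3 → 2:07 AM UTC (Jun 28).
San Francisco is UTC−7:00, so local arrival = 2:07 AM − 7:00 = 7:07 PM on Jun 27.

7:07 PM on June 27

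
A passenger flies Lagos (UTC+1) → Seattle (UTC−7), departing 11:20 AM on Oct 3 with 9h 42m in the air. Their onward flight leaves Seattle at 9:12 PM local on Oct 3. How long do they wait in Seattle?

8 hours 10 minutes

Convert departure to UTC: 11:20 AM − 1:00 = 10:20 AM UTC on Oct 3.
Add 9 hours 42 minutes flight time → 8:02 PM UTC.
Seattle is UTC−7:00, so local arrival = 8:02 PM − 7:00 = 1:02 PM on Oct 3.
Layover = 9:12 PM − 1:02 PM = 8 hours 10 minutes.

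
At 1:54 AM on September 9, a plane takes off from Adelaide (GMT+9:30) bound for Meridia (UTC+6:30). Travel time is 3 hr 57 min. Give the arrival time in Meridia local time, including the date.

2:51 AM on September 9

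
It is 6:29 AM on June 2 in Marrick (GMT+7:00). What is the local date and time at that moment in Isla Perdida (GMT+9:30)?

In UTC: 6:29 AM − 7:00 = 11:29 PM on Jun 1.
Isla Perdida is UTC+9:30: 11:29 PM + 9:30 = 8:59 AM on Jun 2.

8:59 AM on June 2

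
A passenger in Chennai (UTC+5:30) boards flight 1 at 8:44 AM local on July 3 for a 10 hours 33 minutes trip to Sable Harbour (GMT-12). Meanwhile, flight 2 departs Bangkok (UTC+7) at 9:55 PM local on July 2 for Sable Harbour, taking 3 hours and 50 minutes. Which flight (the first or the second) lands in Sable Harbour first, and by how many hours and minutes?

Flight 1 in UTC: 8:44 AM − 5:30 = 3:14 AM on Jul 3.
+10 hours 33 minutes → arrive 1:47 PM UTC on Jul 3.
Flight 2 in UTC: 9:55 PM − 7:00 = 2:55 PM on Jul 2.
+3 hours and 50 minutes → arrive 6:45 PM UTC on Jul 2.
Flight 2 lands earlier by 19 hours 2 minutes.

the second, by 19 hours 2 minutes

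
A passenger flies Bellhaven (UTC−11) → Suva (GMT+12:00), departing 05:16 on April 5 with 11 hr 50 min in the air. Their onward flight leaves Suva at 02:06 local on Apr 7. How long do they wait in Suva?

Convert departure to UTC: 05:16 + 11:00 = 16:16 UTC on Apr 5.
Add 11 hours 50 minutes flight time → 04:06 UTC (Apr 6).
Suva is UTC+12:00, so local arrival = 04:06 + 12:00 = 16:06 on Apr 6.
Layover = 02:06 − 16:06 (+1 day) = 10 hours.

10 hours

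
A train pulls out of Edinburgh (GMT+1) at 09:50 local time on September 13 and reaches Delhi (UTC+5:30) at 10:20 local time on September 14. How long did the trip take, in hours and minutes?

Departure in UTC: 09:50 − 1:00 = 08:50 on Sep 13.
Arrival in UTC: 10:20 − 5:30 = 04:50 on Sep 14.
Elapsed = 04:50 − 08:50 (+1 day) = 20 hours.

20 hours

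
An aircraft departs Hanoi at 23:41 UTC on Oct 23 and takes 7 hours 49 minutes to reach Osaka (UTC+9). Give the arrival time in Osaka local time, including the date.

Departure is given in UTC: 23:41 on Oct 23.
Add 7 hours 49 minutes → 07:30 UTC (Oct 24).
Osaka is UTC+9:00: 07:30 + 9:00 = 16:30 on Oct 24.

16:30 on Oct 24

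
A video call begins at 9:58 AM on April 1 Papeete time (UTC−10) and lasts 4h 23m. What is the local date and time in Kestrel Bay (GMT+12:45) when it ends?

1:06 PM on April 2

Kestrel Bay is 22:45 ahead of Papeete.
After 4 hours 23 minutes it is 2:21 PM in Papeete.
Shift by the zone difference: 2:21 PM + 22:45 = 1:06 PM on Apr 2 in Kestrel Bay.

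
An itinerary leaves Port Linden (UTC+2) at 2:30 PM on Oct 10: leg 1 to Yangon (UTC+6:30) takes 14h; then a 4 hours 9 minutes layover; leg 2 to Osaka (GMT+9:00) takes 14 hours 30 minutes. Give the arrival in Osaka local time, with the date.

6:09 AM on October 12

Convert departure to UTC: 2:30 PM − 2:00 = 12:30 PM UTC on Oct 10.
Add 14 hours leg 1 → 2:30 AM UTC (Oct 11).
Add 4 hours and 9 minutes layover in Yangon → 6:39 AM UTC.
Add 14 hours and 30 minutes leg 2 → 9:09 PM UTC.
Osaka is UTC+9:00, so local arrival = 9:09 PM + 9:00 = 6:09 AM on Oct 12.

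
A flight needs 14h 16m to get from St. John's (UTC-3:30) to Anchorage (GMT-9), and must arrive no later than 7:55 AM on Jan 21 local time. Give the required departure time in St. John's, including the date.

Target arrival in UTC: 7:55 AM + 9:00 = 4:55 PM on Jan 21.
Subtract 14 hours 16 minutes → departure 2:39 AM UTC on Jan 21.
St. John's is UTC−3:30: 2:39 AM − 3:30 = 11:09 PM on Jan 20.

11:09 PM on Jan 20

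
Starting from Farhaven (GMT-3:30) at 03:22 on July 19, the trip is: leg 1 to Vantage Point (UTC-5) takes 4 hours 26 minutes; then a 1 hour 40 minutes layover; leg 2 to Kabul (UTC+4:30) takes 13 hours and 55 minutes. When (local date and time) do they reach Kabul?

07:23 on July 20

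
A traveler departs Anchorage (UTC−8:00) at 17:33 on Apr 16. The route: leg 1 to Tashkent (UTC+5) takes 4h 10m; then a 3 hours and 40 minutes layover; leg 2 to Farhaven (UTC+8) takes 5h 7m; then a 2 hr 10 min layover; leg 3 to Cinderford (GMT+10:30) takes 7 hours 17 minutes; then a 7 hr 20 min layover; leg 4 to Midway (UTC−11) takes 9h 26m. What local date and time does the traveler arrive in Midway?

05:43 on Apr 18

Convert departure to UTC: 17:33 + 8:00 = 01:33 UTC on Apr 17.
Add 4 hours 10 minutes leg 1 → 05:43 UTC.
Add 3 hours 40 minutes layover in Tashkent → 09:23 UTC.
Add 5 hours 7 minutes leg 2 → 14:30 UTC.
Add 2 hours and 10 minutes layover in Farhaven → 16:40 UTC.
Add 7 hours 17 minutes leg 3 → 23:57 UTC.
Add 7 hours and 20 minutes layover in Cinderford → 07:17 UTC (Apr 18).
Add 9 hours and 26 minutes leg 4 → 16:43 UTC.
Midway is UTC−11:00, so local arrival = 16:43 − 11:00 = 05:43 on Apr 18.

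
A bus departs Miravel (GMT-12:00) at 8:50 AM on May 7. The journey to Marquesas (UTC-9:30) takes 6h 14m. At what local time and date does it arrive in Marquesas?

Marquesas is 2:30 ahead of Miravel.
After 6 hours and 14 minutes it is 3:04 PM in Miravel.
Shift by the zone difference: 3:04 PM + 2:30 = 5:34 PM on May 7 in Marquesas.

5:34 PM on May 7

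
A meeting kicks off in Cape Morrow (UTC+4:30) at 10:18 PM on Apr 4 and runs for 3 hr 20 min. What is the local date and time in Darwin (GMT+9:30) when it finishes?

Darwin is 5:00 ahead of Cape Morrow.
After 3 hours 20 minutes it is 1:38 AM (Apr 5) in Cape Morrow.
Shift by the zone difference: 1:38 AM + 5:00 = 6:38 AM on Apr 5 in Darwin.

6:38 AM on April 5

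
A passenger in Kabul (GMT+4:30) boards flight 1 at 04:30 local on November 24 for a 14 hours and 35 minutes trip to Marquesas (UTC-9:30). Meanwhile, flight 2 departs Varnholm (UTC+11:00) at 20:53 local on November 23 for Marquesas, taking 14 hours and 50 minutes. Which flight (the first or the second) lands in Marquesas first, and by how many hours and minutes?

Flight 1 in UTC: 04:30 − 4:30 = 00:00 on Nov 24.
+14 hours 35 minutes → arrive 14:35 UTC on Nov 24.
Flight 2 in UTC: 20:53 − 11:00 = 09:53 on Nov 23.
+14 hours and 50 minutes → arrive 00:43 UTC on Nov 24.
Flight 2 lands earlier by 13 hours 52 minutes.

the second, by 13 hours 52 minutes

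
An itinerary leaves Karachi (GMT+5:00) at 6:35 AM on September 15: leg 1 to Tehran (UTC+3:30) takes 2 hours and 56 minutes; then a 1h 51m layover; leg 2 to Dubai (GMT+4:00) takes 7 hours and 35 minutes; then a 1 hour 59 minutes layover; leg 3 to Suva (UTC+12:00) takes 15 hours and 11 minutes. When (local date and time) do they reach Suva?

Convert departure to UTC: 6:35 AM − 5:00 = 1:35 AM UTC on Sep 15.
Add 2 hours 56 minutes leg 1 → 4:31 AM UTC.
Add 1 hour and 51 minutes layover in Tehran → 6:22 AM UTC.
Add 7 hours 35 minutes leg 2 → 1:57 PM UTC.
Add 1 hour 59 minutes layover in Dubai → 3:56 PM UTC.
Add 15 hours and 11 minutes leg 3 → 7:07 AM UTC (Sep 16).
Suva is UTC+12:00, so local arrival = 7:07 AM + 12:00 = 7:07 PM on Sep 16.

7:07 PM on September 16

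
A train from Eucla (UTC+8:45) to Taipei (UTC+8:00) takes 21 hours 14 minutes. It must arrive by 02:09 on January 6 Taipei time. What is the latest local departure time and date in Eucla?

Target arrival in UTC: 02:09 − 8:00 = 18:09 on Jan 5.
Subtract 21 hours 14 minutes → departure 20:55 UTC on Jan 4.
Eucla is UTC+8:45: 20:55 + 8:45 = 05:40 on Jan 5.

05:40 on January 5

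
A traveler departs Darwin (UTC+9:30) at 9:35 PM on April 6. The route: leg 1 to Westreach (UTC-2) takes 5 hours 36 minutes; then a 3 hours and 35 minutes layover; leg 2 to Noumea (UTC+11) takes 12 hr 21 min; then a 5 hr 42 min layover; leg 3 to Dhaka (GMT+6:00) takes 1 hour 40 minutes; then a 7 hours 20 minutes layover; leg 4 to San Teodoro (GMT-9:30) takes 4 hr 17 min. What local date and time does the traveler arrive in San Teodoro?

7:06 PM on April 7

Convert departure to UTC: 9:35 PM − 9:30 = 12:05 PM UTC on Apr 6.
Add 5 hours and 36 minutes leg 1 → 5:41 PM UTC.
Add 3 hours and 35 minutes layover in Westreach → 9:16 PM UTC.
Add 12 hours 21 minutes leg 2 → 9:37 AM UTC (Apr 7).
Add 5 hours and 42 minutes layover in Noumea → 3:19 PM UTC.
Add 1 hour 40 minutes leg 3 → 4:59 PM UTC.
Add 7 hours 20 minutes layover in Dhaka → 12:19 AM UTC (Apr 8).
Add 4 hours 17 minutes leg 4 → 4:36 AM UTC.
San Teodoro is UTC−9:30, so local arrival = 4:36 AM − 9:30 = 7:06 PM on Apr 7.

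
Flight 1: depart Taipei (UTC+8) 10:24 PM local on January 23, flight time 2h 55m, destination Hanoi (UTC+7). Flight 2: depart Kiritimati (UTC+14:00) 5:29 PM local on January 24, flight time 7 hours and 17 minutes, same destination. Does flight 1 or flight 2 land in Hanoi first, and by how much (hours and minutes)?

the first, by 17 hours 27 minutes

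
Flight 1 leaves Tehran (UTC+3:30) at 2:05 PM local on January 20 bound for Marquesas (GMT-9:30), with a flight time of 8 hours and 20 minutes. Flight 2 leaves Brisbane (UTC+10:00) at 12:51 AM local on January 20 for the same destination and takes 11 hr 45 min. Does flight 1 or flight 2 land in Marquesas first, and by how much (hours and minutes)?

the second, by 16 hours 19 minutes

Flight 1 in UTC: 2:05 PM − 3:30 = 10:35 AM on Jan 20.
+8 hours 20 minutes → arrive 6:55 PM UTC on Jan 20.
Flight 2 in UTC: 12:51 AM − 10:00 = 2:51 PM on Jan 19.
+11 hours and 45 minutes → arrive 2:36 AM UTC on Jan 20.
Flight 2 lands earlier by 16 hours 19 minutes.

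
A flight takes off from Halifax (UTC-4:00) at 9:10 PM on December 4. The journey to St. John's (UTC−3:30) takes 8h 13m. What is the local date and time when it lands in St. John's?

Convert departure to UTC: 9:10 PM + 4:00 = 1:10 AM UTC on Dec 5.
Add 8 hours and 13 minutes travel time → 9:23 AM UTC.
St. John's is UTC−3:30, so local arrival = 9:23 AM − 3:30 = 5:53 AM on Dec 5.

5:53 AM on Dec 5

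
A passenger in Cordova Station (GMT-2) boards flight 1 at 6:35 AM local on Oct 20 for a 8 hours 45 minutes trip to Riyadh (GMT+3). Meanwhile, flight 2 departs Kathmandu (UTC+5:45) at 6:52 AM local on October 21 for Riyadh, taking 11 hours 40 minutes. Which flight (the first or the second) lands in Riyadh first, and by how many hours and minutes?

the first, by 19 hours 27 minutes

Flight 1 in UTC: 6:35 AM + 2:00 = 8:35 AM on Oct 20.
+8 hours 45 minutes → arrive 5:20 PM UTC on Oct 20.
Flight 2 in UTC: 6:52 AM − 5:45 = 1:07 AM on Oct 21.
+11 hours and 40 minutes → arrive 12:47 PM UTC on Oct 21.
Flight 1 lands earlier by 19 hours 27 minutes.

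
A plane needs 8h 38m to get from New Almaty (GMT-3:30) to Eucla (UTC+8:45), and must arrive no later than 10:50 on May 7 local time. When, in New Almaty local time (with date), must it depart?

13:57 on May 6

Target arrival in UTC: 10:50 − 8:45 = 02:05 on May 7.
Subtract 8 hours 38 minutes → departure 17:27 UTC on May 6.
New Almaty is UTC−3:30: 17:27 − 3:30 = 13:57 on May 6.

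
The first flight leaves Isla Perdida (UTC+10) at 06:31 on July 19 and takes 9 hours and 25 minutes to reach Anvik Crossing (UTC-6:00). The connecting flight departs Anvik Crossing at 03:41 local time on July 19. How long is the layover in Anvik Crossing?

Convert departure to UTC: 06:31 − 10:00 = 20:31 UTC on Jul 18.
Add 9 hours 25 minutes flight time → 05:56 UTC (Jul 19).
Anvik Crossing is UTC−6:00, so local arrival = 05:56 − 6:00 = 23:56 on Jul 18.
Layover = 03:41 − 23:56 (+1 day) = 3 hours 45 minutes.

3 hours 45 minutes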